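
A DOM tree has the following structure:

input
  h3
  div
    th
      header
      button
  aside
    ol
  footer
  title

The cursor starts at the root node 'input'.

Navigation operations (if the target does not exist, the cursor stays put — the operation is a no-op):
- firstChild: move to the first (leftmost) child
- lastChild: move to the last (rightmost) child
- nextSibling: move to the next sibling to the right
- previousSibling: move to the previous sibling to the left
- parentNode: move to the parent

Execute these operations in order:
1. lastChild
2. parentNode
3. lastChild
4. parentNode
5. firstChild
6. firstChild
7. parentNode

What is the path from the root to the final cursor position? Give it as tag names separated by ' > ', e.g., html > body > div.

After 1 (lastChild): title
After 2 (parentNode): input
After 3 (lastChild): title
After 4 (parentNode): input
After 5 (firstChild): h3
After 6 (firstChild): h3 (no-op, stayed)
After 7 (parentNode): input

Answer: input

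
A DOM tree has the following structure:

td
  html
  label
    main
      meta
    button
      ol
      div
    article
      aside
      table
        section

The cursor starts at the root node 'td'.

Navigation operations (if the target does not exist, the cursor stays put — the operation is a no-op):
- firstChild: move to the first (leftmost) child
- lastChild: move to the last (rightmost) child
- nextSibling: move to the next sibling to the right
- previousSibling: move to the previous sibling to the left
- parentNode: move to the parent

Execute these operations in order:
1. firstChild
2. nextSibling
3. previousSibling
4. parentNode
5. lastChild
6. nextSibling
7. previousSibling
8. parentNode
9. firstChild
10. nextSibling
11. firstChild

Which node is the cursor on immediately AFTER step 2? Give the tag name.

Answer: label

Derivation:
After 1 (firstChild): html
After 2 (nextSibling): label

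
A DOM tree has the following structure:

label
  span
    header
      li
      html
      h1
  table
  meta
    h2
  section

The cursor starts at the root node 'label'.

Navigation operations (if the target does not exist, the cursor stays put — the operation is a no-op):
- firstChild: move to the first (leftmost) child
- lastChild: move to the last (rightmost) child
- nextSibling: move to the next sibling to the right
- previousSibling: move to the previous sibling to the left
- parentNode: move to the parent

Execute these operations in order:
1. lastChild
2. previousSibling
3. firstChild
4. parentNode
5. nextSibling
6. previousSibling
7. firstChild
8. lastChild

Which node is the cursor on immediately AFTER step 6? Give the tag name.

After 1 (lastChild): section
After 2 (previousSibling): meta
After 3 (firstChild): h2
After 4 (parentNode): meta
After 5 (nextSibling): section
After 6 (previousSibling): meta

Answer: meta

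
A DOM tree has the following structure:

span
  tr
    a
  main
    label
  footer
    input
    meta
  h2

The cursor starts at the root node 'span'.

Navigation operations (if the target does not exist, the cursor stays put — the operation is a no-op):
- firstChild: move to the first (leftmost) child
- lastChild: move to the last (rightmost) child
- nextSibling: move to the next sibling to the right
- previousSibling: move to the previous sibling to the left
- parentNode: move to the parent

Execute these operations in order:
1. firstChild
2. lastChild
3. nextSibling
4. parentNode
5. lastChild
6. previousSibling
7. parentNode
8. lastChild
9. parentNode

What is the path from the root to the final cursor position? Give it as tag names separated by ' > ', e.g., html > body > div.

After 1 (firstChild): tr
After 2 (lastChild): a
After 3 (nextSibling): a (no-op, stayed)
After 4 (parentNode): tr
After 5 (lastChild): a
After 6 (previousSibling): a (no-op, stayed)
After 7 (parentNode): tr
After 8 (lastChild): a
After 9 (parentNode): tr

Answer: span > tr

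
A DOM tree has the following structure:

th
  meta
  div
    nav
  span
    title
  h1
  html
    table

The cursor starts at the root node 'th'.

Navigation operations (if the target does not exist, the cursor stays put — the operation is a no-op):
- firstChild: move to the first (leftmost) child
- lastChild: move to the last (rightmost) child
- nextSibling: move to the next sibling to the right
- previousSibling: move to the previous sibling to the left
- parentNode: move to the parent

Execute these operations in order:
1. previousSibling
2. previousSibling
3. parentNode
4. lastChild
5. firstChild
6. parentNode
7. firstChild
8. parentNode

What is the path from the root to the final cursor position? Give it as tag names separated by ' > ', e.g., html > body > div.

Answer: th > html

Derivation:
After 1 (previousSibling): th (no-op, stayed)
After 2 (previousSibling): th (no-op, stayed)
After 3 (parentNode): th (no-op, stayed)
After 4 (lastChild): html
After 5 (firstChild): table
After 6 (parentNode): html
After 7 (firstChild): table
After 8 (parentNode): html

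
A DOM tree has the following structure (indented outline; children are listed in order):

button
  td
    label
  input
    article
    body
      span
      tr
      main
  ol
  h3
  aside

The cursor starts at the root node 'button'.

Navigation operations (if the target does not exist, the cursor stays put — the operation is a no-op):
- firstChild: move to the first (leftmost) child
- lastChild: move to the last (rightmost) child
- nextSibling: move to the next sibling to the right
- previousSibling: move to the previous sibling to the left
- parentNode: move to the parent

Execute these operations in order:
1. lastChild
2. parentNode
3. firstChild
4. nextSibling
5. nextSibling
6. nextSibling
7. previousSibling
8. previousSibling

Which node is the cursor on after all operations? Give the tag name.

After 1 (lastChild): aside
After 2 (parentNode): button
After 3 (firstChild): td
After 4 (nextSibling): input
After 5 (nextSibling): ol
After 6 (nextSibling): h3
After 7 (previousSibling): ol
After 8 (previousSibling): input

Answer: input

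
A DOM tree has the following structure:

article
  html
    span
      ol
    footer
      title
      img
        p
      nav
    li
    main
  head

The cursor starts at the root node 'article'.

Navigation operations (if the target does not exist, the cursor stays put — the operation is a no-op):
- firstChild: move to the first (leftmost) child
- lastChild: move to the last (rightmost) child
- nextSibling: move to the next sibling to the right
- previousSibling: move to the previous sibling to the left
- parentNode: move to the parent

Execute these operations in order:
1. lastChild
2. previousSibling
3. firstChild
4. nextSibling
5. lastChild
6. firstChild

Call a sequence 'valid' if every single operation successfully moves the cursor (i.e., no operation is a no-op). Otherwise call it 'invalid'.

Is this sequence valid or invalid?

After 1 (lastChild): head
After 2 (previousSibling): html
After 3 (firstChild): span
After 4 (nextSibling): footer
After 5 (lastChild): nav
After 6 (firstChild): nav (no-op, stayed)

Answer: invalid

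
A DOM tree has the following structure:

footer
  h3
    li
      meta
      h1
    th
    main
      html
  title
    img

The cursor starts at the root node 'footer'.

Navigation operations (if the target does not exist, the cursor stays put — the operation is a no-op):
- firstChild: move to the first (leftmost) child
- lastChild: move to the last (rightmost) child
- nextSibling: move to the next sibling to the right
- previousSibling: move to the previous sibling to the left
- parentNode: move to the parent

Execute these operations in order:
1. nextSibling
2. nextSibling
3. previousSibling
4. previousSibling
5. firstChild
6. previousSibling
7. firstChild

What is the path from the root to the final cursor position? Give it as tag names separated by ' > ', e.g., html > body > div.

Answer: footer > h3 > li

Derivation:
After 1 (nextSibling): footer (no-op, stayed)
After 2 (nextSibling): footer (no-op, stayed)
After 3 (previousSibling): footer (no-op, stayed)
After 4 (previousSibling): footer (no-op, stayed)
After 5 (firstChild): h3
After 6 (previousSibling): h3 (no-op, stayed)
After 7 (firstChild): li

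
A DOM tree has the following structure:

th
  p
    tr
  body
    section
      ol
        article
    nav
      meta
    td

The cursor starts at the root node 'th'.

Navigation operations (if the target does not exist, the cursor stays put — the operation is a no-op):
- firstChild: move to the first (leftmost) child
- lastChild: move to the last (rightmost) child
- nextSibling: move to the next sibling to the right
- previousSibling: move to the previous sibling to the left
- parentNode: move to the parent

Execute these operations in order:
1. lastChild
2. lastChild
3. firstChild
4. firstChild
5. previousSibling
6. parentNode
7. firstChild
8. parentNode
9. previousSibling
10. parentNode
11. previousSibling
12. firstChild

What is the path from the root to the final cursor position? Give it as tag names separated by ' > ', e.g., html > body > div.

Answer: th > p

Derivation:
After 1 (lastChild): body
After 2 (lastChild): td
After 3 (firstChild): td (no-op, stayed)
After 4 (firstChild): td (no-op, stayed)
After 5 (previousSibling): nav
After 6 (parentNode): body
After 7 (firstChild): section
After 8 (parentNode): body
After 9 (previousSibling): p
After 10 (parentNode): th
After 11 (previousSibling): th (no-op, stayed)
After 12 (firstChild): p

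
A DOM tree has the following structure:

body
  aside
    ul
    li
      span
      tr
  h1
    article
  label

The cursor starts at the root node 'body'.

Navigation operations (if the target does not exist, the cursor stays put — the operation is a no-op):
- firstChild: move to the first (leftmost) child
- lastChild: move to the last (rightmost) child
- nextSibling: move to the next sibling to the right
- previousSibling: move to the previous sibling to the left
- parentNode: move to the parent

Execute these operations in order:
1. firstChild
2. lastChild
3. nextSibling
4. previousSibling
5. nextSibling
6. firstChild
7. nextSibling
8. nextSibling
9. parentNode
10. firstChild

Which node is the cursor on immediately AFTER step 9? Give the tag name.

Answer: li

Derivation:
After 1 (firstChild): aside
After 2 (lastChild): li
After 3 (nextSibling): li (no-op, stayed)
After 4 (previousSibling): ul
After 5 (nextSibling): li
After 6 (firstChild): span
After 7 (nextSibling): tr
After 8 (nextSibling): tr (no-op, stayed)
After 9 (parentNode): li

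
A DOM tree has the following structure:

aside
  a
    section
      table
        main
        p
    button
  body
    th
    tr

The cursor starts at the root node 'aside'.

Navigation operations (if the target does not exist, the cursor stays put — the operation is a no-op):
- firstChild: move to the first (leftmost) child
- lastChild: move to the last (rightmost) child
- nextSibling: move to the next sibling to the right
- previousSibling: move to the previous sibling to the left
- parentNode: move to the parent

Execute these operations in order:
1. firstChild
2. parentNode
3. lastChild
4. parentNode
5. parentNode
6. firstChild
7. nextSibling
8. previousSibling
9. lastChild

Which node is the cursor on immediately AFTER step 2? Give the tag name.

After 1 (firstChild): a
After 2 (parentNode): aside

Answer: aside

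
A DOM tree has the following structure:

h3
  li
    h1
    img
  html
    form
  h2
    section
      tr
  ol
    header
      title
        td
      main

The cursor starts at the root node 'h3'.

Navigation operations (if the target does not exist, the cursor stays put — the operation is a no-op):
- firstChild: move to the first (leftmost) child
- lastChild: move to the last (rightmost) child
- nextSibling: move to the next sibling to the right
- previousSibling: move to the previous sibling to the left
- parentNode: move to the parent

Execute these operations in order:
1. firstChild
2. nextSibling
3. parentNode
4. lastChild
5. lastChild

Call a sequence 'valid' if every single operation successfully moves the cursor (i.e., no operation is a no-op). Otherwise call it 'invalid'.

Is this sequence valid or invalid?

Answer: valid

Derivation:
After 1 (firstChild): li
After 2 (nextSibling): html
After 3 (parentNode): h3
After 4 (lastChild): ol
After 5 (lastChild): header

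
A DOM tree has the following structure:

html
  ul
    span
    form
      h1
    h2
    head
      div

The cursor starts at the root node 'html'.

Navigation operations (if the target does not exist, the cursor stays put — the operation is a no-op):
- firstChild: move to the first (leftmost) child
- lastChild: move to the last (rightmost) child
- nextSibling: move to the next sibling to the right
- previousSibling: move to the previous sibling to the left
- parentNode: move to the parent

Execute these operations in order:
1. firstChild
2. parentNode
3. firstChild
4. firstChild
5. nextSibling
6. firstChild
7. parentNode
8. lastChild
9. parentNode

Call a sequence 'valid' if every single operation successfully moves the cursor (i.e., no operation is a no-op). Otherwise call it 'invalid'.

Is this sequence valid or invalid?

After 1 (firstChild): ul
After 2 (parentNode): html
After 3 (firstChild): ul
After 4 (firstChild): span
After 5 (nextSibling): form
After 6 (firstChild): h1
After 7 (parentNode): form
After 8 (lastChild): h1
After 9 (parentNode): form

Answer: valid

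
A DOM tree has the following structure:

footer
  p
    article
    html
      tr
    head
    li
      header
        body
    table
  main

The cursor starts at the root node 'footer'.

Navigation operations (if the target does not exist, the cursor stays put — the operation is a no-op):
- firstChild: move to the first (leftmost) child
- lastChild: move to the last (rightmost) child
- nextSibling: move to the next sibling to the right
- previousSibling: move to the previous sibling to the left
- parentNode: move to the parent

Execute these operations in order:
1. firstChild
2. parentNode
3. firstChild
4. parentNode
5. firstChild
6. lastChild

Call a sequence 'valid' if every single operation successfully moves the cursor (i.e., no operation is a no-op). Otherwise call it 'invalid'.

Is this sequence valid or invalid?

Answer: valid

Derivation:
After 1 (firstChild): p
After 2 (parentNode): footer
After 3 (firstChild): p
After 4 (parentNode): footer
After 5 (firstChild): p
After 6 (lastChild): table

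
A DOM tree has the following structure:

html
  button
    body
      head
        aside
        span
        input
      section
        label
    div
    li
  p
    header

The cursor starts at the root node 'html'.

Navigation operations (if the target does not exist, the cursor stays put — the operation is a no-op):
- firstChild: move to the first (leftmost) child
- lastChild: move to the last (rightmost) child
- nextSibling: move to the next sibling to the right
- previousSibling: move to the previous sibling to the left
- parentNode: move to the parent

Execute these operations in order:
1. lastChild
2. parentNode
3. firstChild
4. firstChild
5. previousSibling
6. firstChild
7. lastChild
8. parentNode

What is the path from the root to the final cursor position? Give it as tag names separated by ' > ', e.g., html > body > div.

Answer: html > button > body > head

Derivation:
After 1 (lastChild): p
After 2 (parentNode): html
After 3 (firstChild): button
After 4 (firstChild): body
After 5 (previousSibling): body (no-op, stayed)
After 6 (firstChild): head
After 7 (lastChild): input
After 8 (parentNode): head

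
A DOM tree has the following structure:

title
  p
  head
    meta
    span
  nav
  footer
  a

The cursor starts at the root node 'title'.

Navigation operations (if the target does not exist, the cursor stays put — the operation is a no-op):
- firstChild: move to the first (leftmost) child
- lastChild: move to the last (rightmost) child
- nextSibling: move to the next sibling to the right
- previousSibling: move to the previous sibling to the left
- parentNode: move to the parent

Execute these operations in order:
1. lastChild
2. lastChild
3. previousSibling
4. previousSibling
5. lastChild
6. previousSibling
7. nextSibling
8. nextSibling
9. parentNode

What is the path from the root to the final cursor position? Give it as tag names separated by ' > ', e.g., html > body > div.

Answer: title

Derivation:
After 1 (lastChild): a
After 2 (lastChild): a (no-op, stayed)
After 3 (previousSibling): footer
After 4 (previousSibling): nav
After 5 (lastChild): nav (no-op, stayed)
After 6 (previousSibling): head
After 7 (nextSibling): nav
After 8 (nextSibling): footer
After 9 (parentNode): title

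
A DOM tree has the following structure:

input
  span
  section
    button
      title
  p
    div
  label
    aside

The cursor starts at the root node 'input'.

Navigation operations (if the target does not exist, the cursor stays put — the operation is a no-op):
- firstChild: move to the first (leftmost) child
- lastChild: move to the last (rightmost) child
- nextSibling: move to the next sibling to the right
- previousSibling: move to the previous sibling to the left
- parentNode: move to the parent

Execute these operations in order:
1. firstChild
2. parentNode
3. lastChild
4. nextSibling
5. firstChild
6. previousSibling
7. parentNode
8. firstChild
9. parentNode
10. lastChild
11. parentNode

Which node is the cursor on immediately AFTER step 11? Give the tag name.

Answer: label

Derivation:
After 1 (firstChild): span
After 2 (parentNode): input
After 3 (lastChild): label
After 4 (nextSibling): label (no-op, stayed)
After 5 (firstChild): aside
After 6 (previousSibling): aside (no-op, stayed)
After 7 (parentNode): label
After 8 (firstChild): aside
After 9 (parentNode): label
After 10 (lastChild): aside
After 11 (parentNode): label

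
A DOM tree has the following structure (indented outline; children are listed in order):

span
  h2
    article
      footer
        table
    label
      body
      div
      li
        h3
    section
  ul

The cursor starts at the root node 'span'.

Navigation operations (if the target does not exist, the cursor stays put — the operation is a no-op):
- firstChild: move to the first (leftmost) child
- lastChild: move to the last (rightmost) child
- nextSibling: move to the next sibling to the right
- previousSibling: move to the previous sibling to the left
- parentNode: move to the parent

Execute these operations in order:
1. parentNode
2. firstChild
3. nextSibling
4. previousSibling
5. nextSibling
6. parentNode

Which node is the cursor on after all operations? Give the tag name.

Answer: span

Derivation:
After 1 (parentNode): span (no-op, stayed)
After 2 (firstChild): h2
After 3 (nextSibling): ul
After 4 (previousSibling): h2
After 5 (nextSibling): ul
After 6 (parentNode): span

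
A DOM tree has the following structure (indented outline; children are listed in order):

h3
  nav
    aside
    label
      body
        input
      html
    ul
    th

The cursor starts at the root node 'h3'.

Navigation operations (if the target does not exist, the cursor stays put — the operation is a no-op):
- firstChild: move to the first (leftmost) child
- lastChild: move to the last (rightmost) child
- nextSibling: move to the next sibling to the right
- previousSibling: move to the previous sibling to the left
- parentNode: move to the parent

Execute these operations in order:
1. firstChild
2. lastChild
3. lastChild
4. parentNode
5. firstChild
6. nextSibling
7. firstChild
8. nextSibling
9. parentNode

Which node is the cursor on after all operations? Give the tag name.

Answer: label

Derivation:
After 1 (firstChild): nav
After 2 (lastChild): th
After 3 (lastChild): th (no-op, stayed)
After 4 (parentNode): nav
After 5 (firstChild): aside
After 6 (nextSibling): label
After 7 (firstChild): body
After 8 (nextSibling): html
After 9 (parentNode): label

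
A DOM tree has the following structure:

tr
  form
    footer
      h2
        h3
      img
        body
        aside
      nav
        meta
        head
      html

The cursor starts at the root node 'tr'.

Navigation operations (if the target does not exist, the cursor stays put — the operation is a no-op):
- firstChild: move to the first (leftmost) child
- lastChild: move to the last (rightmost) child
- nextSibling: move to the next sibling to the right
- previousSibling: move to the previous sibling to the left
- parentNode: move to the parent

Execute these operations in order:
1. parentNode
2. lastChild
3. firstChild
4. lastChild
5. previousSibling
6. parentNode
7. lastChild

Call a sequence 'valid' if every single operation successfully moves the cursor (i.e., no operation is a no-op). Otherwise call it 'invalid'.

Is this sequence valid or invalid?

Answer: invalid

Derivation:
After 1 (parentNode): tr (no-op, stayed)
After 2 (lastChild): form
After 3 (firstChild): footer
After 4 (lastChild): html
After 5 (previousSibling): nav
After 6 (parentNode): footer
After 7 (lastChild): html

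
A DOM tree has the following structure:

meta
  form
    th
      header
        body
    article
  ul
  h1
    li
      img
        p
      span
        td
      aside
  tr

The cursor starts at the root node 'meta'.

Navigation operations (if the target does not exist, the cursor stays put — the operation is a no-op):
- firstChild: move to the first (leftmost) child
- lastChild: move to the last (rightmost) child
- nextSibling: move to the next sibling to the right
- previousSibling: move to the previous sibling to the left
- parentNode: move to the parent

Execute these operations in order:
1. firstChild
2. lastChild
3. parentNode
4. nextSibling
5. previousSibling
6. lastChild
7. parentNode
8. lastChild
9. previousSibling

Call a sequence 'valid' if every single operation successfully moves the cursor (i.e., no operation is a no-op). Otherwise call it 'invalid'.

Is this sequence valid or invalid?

Answer: valid

Derivation:
After 1 (firstChild): form
After 2 (lastChild): article
After 3 (parentNode): form
After 4 (nextSibling): ul
After 5 (previousSibling): form
After 6 (lastChild): article
After 7 (parentNode): form
After 8 (lastChild): article
After 9 (previousSibling): th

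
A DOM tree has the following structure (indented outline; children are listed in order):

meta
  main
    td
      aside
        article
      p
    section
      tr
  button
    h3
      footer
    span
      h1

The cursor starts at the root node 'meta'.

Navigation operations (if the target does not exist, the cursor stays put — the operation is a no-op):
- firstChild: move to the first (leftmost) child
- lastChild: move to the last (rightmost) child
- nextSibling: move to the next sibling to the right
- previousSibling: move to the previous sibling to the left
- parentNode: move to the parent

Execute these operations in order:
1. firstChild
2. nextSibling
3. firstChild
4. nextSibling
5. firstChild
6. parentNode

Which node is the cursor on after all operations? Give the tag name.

Answer: span

Derivation:
After 1 (firstChild): main
After 2 (nextSibling): button
After 3 (firstChild): h3
After 4 (nextSibling): span
After 5 (firstChild): h1
After 6 (parentNode): span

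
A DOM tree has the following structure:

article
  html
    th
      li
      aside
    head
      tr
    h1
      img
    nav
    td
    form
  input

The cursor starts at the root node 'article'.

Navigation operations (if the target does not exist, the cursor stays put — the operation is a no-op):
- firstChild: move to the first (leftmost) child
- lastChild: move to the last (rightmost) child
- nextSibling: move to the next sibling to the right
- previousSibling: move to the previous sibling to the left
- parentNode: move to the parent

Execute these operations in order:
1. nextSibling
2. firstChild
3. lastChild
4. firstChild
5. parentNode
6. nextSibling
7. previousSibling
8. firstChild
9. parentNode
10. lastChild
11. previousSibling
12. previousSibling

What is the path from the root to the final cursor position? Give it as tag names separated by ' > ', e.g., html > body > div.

Answer: article > html > nav

Derivation:
After 1 (nextSibling): article (no-op, stayed)
After 2 (firstChild): html
After 3 (lastChild): form
After 4 (firstChild): form (no-op, stayed)
After 5 (parentNode): html
After 6 (nextSibling): input
After 7 (previousSibling): html
After 8 (firstChild): th
After 9 (parentNode): html
After 10 (lastChild): form
After 11 (previousSibling): td
After 12 (previousSibling): nav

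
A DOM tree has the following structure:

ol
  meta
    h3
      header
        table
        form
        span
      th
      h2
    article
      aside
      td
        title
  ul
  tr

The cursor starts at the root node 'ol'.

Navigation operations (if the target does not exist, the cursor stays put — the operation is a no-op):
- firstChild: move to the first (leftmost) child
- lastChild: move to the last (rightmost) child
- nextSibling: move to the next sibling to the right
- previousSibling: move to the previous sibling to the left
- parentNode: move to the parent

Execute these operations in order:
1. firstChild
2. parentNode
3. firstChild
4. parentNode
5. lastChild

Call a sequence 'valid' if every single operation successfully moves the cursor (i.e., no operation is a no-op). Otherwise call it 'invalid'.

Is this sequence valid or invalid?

After 1 (firstChild): meta
After 2 (parentNode): ol
After 3 (firstChild): meta
After 4 (parentNode): ol
After 5 (lastChild): tr

Answer: valid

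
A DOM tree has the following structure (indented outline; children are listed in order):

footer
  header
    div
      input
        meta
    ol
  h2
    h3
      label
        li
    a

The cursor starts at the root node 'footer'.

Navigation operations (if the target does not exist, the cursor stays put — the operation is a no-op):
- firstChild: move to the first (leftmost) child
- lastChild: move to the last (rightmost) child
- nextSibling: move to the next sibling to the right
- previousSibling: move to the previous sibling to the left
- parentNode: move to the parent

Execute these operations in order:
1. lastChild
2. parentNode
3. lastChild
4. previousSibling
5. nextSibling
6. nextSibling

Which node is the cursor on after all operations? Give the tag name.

After 1 (lastChild): h2
After 2 (parentNode): footer
After 3 (lastChild): h2
After 4 (previousSibling): header
After 5 (nextSibling): h2
After 6 (nextSibling): h2 (no-op, stayed)

Answer: h2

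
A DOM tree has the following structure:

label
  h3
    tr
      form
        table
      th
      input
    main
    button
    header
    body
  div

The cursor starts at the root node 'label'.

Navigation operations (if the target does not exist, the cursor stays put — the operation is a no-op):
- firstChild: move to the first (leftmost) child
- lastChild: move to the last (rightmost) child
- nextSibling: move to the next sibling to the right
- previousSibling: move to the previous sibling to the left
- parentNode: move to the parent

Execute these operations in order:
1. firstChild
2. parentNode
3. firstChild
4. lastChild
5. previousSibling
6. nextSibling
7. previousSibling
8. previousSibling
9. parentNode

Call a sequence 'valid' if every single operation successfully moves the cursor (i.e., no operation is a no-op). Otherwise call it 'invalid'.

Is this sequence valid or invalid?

Answer: valid

Derivation:
After 1 (firstChild): h3
After 2 (parentNode): label
After 3 (firstChild): h3
After 4 (lastChild): body
After 5 (previousSibling): header
After 6 (nextSibling): body
After 7 (previousSibling): header
After 8 (previousSibling): button
After 9 (parentNode): h3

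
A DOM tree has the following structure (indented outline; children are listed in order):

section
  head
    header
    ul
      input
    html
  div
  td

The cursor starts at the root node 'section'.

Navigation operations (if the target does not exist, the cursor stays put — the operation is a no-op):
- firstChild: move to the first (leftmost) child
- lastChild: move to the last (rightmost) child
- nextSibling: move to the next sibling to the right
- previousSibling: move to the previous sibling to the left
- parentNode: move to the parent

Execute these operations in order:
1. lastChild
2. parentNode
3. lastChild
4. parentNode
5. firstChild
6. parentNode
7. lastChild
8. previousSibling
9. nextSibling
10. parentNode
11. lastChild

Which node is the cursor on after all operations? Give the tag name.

After 1 (lastChild): td
After 2 (parentNode): section
After 3 (lastChild): td
After 4 (parentNode): section
After 5 (firstChild): head
After 6 (parentNode): section
After 7 (lastChild): td
After 8 (previousSibling): div
After 9 (nextSibling): td
After 10 (parentNode): section
After 11 (lastChild): td

Answer: td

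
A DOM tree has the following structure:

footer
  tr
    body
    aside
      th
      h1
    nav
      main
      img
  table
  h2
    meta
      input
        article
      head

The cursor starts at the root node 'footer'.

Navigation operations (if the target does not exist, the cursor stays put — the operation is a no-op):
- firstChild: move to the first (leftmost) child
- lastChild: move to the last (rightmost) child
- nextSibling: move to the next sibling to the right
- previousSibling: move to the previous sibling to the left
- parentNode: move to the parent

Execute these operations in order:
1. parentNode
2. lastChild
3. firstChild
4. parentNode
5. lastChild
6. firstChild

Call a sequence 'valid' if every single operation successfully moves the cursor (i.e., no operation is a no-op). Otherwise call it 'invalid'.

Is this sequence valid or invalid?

After 1 (parentNode): footer (no-op, stayed)
After 2 (lastChild): h2
After 3 (firstChild): meta
After 4 (parentNode): h2
After 5 (lastChild): meta
After 6 (firstChild): input

Answer: invalid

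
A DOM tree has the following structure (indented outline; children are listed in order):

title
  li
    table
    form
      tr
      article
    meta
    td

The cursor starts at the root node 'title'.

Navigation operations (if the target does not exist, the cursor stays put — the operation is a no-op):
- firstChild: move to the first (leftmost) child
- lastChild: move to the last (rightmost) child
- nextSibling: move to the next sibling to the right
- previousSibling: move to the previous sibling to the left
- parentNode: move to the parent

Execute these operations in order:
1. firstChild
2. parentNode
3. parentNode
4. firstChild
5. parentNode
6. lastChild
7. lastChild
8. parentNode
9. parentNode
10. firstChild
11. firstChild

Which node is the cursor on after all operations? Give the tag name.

Answer: table

Derivation:
After 1 (firstChild): li
After 2 (parentNode): title
After 3 (parentNode): title (no-op, stayed)
After 4 (firstChild): li
After 5 (parentNode): title
After 6 (lastChild): li
After 7 (lastChild): td
After 8 (parentNode): li
After 9 (parentNode): title
After 10 (firstChild): li
After 11 (firstChild): table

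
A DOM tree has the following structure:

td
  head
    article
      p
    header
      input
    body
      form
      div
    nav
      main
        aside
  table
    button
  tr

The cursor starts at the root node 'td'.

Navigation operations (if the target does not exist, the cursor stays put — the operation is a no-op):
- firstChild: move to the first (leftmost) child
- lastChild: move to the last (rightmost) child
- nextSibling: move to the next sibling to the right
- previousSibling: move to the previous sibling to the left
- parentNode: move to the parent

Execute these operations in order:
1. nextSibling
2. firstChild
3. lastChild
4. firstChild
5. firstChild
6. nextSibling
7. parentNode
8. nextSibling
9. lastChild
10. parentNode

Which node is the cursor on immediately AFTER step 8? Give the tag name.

After 1 (nextSibling): td (no-op, stayed)
After 2 (firstChild): head
After 3 (lastChild): nav
After 4 (firstChild): main
After 5 (firstChild): aside
After 6 (nextSibling): aside (no-op, stayed)
After 7 (parentNode): main
After 8 (nextSibling): main (no-op, stayed)

Answer: main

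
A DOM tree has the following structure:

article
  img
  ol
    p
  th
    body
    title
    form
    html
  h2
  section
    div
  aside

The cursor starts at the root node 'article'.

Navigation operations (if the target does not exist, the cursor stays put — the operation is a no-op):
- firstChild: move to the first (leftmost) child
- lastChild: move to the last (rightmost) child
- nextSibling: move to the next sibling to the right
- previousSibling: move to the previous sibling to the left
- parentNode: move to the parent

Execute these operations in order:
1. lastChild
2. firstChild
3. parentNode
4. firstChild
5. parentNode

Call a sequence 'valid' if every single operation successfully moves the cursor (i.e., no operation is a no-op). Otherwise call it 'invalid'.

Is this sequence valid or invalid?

After 1 (lastChild): aside
After 2 (firstChild): aside (no-op, stayed)
After 3 (parentNode): article
After 4 (firstChild): img
After 5 (parentNode): article

Answer: invalid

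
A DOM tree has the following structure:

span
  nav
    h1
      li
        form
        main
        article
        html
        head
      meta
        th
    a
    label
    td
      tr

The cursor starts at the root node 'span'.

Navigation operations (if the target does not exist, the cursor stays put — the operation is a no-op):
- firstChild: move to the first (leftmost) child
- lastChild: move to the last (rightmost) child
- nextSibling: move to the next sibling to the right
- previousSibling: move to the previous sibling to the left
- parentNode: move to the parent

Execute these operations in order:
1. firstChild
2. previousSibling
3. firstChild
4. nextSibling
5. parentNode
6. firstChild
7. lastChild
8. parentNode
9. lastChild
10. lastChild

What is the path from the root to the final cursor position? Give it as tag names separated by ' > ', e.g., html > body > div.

Answer: span > nav > h1 > meta > th

Derivation:
After 1 (firstChild): nav
After 2 (previousSibling): nav (no-op, stayed)
After 3 (firstChild): h1
After 4 (nextSibling): a
After 5 (parentNode): nav
After 6 (firstChild): h1
After 7 (lastChild): meta
After 8 (parentNode): h1
After 9 (lastChild): meta
After 10 (lastChild): th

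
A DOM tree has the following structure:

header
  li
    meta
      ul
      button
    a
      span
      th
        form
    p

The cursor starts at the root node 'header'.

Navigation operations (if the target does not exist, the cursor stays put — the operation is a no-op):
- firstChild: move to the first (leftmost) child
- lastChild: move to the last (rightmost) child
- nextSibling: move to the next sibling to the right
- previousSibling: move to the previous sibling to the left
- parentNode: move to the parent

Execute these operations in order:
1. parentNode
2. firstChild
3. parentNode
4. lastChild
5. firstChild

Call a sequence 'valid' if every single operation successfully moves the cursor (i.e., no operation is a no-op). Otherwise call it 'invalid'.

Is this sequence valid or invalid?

Answer: invalid

Derivation:
After 1 (parentNode): header (no-op, stayed)
After 2 (firstChild): li
After 3 (parentNode): header
After 4 (lastChild): li
After 5 (firstChild): meta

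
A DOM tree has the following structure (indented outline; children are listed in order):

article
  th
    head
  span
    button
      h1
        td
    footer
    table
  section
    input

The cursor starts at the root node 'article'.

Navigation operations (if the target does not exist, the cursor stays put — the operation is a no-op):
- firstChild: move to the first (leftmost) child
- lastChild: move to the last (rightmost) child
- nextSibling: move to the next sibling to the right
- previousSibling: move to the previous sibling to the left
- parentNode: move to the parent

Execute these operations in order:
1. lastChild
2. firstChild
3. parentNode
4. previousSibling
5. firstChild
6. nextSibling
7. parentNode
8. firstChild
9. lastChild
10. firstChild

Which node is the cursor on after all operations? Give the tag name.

After 1 (lastChild): section
After 2 (firstChild): input
After 3 (parentNode): section
After 4 (previousSibling): span
After 5 (firstChild): button
After 6 (nextSibling): footer
After 7 (parentNode): span
After 8 (firstChild): button
After 9 (lastChild): h1
After 10 (firstChild): td

Answer: td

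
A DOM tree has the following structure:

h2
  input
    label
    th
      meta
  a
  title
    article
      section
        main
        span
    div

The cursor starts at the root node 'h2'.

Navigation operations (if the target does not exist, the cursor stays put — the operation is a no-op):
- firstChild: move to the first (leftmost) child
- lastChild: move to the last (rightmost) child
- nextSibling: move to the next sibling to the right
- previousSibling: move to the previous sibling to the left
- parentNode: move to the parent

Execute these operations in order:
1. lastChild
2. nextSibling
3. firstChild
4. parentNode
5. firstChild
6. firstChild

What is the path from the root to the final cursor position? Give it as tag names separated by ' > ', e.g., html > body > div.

After 1 (lastChild): title
After 2 (nextSibling): title (no-op, stayed)
After 3 (firstChild): article
After 4 (parentNode): title
After 5 (firstChild): article
After 6 (firstChild): section

Answer: h2 > title > article > section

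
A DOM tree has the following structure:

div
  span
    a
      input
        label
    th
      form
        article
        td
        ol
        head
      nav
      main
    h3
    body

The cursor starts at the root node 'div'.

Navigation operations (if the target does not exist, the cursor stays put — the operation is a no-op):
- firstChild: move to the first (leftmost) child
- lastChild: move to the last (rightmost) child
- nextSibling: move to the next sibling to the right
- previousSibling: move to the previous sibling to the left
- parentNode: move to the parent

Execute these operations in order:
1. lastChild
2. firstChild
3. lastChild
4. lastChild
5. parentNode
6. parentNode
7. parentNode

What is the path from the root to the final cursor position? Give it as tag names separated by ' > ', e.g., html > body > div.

After 1 (lastChild): span
After 2 (firstChild): a
After 3 (lastChild): input
After 4 (lastChild): label
After 5 (parentNode): input
After 6 (parentNode): a
After 7 (parentNode): span

Answer: div > span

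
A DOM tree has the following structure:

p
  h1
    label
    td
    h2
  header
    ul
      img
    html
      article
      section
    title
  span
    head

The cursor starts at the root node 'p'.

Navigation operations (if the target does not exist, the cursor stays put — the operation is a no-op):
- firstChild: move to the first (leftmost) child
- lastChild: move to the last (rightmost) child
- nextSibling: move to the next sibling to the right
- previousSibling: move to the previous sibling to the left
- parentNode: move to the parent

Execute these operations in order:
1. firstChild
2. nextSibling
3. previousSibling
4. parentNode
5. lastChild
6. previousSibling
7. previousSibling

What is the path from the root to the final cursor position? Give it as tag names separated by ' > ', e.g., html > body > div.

Answer: p > h1

Derivation:
After 1 (firstChild): h1
After 2 (nextSibling): header
After 3 (previousSibling): h1
After 4 (parentNode): p
After 5 (lastChild): span
After 6 (previousSibling): header
After 7 (previousSibling): h1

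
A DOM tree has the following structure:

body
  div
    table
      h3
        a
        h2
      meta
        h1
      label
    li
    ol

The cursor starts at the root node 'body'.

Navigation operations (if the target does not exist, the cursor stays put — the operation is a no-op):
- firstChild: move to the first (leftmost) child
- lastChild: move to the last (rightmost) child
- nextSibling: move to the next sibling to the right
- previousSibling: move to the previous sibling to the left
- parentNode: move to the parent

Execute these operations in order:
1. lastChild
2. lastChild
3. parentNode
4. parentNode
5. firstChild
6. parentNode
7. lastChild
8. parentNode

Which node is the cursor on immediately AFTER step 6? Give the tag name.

Answer: body

Derivation:
After 1 (lastChild): div
After 2 (lastChild): ol
After 3 (parentNode): div
After 4 (parentNode): body
After 5 (firstChild): div
After 6 (parentNode): body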